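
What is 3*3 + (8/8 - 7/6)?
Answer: 53/6 ≈ 8.8333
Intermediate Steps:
3*3 + (8/8 - 7/6) = 9 + (8*(⅛) - 7*⅙) = 9 + (1 - 7/6) = 9 - ⅙ = 53/6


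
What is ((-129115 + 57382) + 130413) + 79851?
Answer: 138531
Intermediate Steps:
((-129115 + 57382) + 130413) + 79851 = (-71733 + 130413) + 79851 = 58680 + 79851 = 138531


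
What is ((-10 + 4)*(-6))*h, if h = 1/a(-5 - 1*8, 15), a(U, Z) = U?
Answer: -36/13 ≈ -2.7692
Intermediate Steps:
h = -1/13 (h = 1/(-5 - 1*8) = 1/(-5 - 8) = 1/(-13) = -1/13 ≈ -0.076923)
((-10 + 4)*(-6))*h = ((-10 + 4)*(-6))*(-1/13) = -6*(-6)*(-1/13) = 36*(-1/13) = -36/13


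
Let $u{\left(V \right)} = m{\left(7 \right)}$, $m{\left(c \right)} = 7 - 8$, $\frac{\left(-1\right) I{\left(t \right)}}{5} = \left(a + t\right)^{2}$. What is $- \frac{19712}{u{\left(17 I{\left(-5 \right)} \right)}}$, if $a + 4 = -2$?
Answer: $19712$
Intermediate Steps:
$a = -6$ ($a = -4 - 2 = -6$)
$I{\left(t \right)} = - 5 \left(-6 + t\right)^{2}$
$m{\left(c \right)} = -1$
$u{\left(V \right)} = -1$
$- \frac{19712}{u{\left(17 I{\left(-5 \right)} \right)}} = - \frac{19712}{-1} = \left(-19712\right) \left(-1\right) = 19712$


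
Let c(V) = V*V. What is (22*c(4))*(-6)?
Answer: -2112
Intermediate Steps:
c(V) = V**2
(22*c(4))*(-6) = (22*4**2)*(-6) = (22*16)*(-6) = 352*(-6) = -2112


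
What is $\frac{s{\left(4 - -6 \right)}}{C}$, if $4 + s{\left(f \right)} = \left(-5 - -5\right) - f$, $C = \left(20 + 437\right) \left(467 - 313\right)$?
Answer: $- \frac{1}{5027} \approx -0.00019893$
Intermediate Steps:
$C = 70378$ ($C = 457 \cdot 154 = 70378$)
$s{\left(f \right)} = -4 - f$
$\frac{s{\left(4 - -6 \right)}}{C} = \frac{-4 - \left(4 - -6\right)}{70378} = \left(-4 - \left(4 + 6\right)\right) \frac{1}{70378} = \left(-4 - 10\right) \frac{1}{70378} = \left(-14\right) \frac{1}{70378} = - \frac{1}{5027}$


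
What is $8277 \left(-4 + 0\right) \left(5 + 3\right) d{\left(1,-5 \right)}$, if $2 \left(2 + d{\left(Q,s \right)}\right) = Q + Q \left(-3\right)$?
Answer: $794592$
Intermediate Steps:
$d{\left(Q,s \right)} = -2 - Q$ ($d{\left(Q,s \right)} = -2 + \frac{Q + Q \left(-3\right)}{2} = -2 + \frac{Q - 3 Q}{2} = -2 + \frac{\left(-2\right) Q}{2} = -2 - Q$)
$8277 \left(-4 + 0\right) \left(5 + 3\right) d{\left(1,-5 \right)} = 8277 \left(-4 + 0\right) \left(5 + 3\right) \left(-2 - 1\right) = 8277 \left(-4\right) 8 \left(-2 - 1\right) = 8277 \left(\left(-32\right) \left(-3\right)\right) = 8277 \cdot 96 = 794592$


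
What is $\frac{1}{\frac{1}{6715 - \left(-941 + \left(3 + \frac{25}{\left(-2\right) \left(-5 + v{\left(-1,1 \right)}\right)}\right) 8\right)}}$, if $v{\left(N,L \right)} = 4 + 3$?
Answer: $7682$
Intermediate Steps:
$v{\left(N,L \right)} = 7$
$\frac{1}{\frac{1}{6715 - \left(-941 + \left(3 + \frac{25}{\left(-2\right) \left(-5 + v{\left(-1,1 \right)}\right)}\right) 8\right)}} = \frac{1}{\frac{1}{6715 + \left(3325 - \left(2384 + \left(3 + \frac{25}{\left(-2\right) \left(-5 + 7\right)}\right) 8\right)\right)}} = \frac{1}{\frac{1}{6715 + \left(3325 - \left(2384 + \left(3 + \frac{25}{\left(-2\right) 2}\right) 8\right)\right)}} = \frac{1}{\frac{1}{6715 + \left(3325 - \left(2384 + \left(3 + \frac{25}{-4}\right) 8\right)\right)}} = \frac{1}{\frac{1}{6715 + \left(3325 - \left(2384 + \left(3 + 25 \left(- \frac{1}{4}\right)\right) 8\right)\right)}} = \frac{1}{\frac{1}{6715 + \left(3325 - \left(2384 + \left(3 - \frac{25}{4}\right) 8\right)\right)}} = \frac{1}{\frac{1}{6715 + \left(3325 - \left(2384 - 26\right)\right)}} = \frac{1}{\frac{1}{6715 + \left(3325 - 2358\right)}} = \frac{1}{\frac{1}{6715 + 967}} = \frac{1}{\frac{1}{7682}} = 7682$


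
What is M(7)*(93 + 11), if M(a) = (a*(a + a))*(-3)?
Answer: -30576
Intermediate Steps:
M(a) = -6*a² (M(a) = (a*(2*a))*(-3) = (2*a²)*(-3) = -6*a²)
M(7)*(93 + 11) = (-6*7²)*(93 + 11) = -6*49*104 = -294*104 = -30576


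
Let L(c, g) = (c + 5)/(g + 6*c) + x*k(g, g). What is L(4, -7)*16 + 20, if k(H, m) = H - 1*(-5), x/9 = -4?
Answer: 20068/17 ≈ 1180.5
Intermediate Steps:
x = -36 (x = 9*(-4) = -36)
k(H, m) = 5 + H (k(H, m) = H + 5 = 5 + H)
L(c, g) = -180 - 36*g + (5 + c)/(g + 6*c) (L(c, g) = (c + 5)/(g + 6*c) - 36*(5 + g) = (5 + c)/(g + 6*c) + (-180 - 36*g) = -180 - 36*g + (5 + c)/(g + 6*c))
L(4, -7)*16 + 20 = ((5 + 4 - 216*4*(5 - 7) - 36*(-7)*(5 - 7))/(-7 + 6*4))*16 + 20 = ((5 + 4 - 216*4*(-2) - 36*(-7)*(-2))/(-7 + 24))*16 + 20 = ((5 + 4 + 1728 - 504)/17)*16 + 20 = ((1/17)*1233)*16 + 20 = (1233/17)*16 + 20 = 19728/17 + 20 = 20068/17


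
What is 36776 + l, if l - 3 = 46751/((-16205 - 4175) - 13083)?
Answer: 1230688926/33463 ≈ 36778.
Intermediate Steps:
l = 53638/33463 (l = 3 + 46751/((-16205 - 4175) - 13083) = 3 + 46751/(-20380 - 13083) = 3 + 46751/(-33463) = 3 + 46751*(-1/33463) = 3 - 46751/33463 = 53638/33463 ≈ 1.6029)
36776 + l = 36776 + 53638/33463 = 1230688926/33463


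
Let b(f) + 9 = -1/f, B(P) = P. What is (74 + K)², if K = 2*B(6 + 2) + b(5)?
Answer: 163216/25 ≈ 6528.6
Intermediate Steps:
b(f) = -9 - 1/f
K = 34/5 (K = 2*(6 + 2) + (-9 - 1/5) = 2*8 + (-9 - 1*⅕) = 16 + (-9 - ⅕) = 16 - 46/5 = 34/5 ≈ 6.8000)
(74 + K)² = (74 + 34/5)² = (404/5)² = 163216/25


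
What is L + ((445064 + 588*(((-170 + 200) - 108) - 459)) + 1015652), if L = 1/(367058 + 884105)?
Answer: 1432531588481/1251163 ≈ 1.1450e+6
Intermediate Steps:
L = 1/1251163 ≈ 7.9926e-7
L + ((445064 + 588*(((-170 + 200) - 108) - 459)) + 1015652) = 1/1251163 + ((445064 + 588*(((-170 + 200) - 108) - 459)) + 1015652) = 1/1251163 + ((445064 + 588*((30 - 108) - 459)) + 1015652) = 1/1251163 + ((445064 + 588*(-78 - 459)) + 1015652) = 1/1251163 + ((445064 + 588*(-537)) + 1015652) = 1/1251163 + ((445064 - 315756) + 1015652) = 1/1251163 + (129308 + 1015652) = 1/1251163 + 1144960 = 1432531588481/1251163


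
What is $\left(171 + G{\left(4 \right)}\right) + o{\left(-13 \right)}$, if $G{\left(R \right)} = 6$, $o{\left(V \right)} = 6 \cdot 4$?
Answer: $201$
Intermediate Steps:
$o{\left(V \right)} = 24$
$\left(171 + G{\left(4 \right)}\right) + o{\left(-13 \right)} = \left(171 + 6\right) + 24 = 177 + 24 = 201$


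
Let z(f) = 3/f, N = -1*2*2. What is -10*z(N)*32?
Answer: 240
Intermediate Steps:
N = -4 (N = -2*2 = -4)
-10*z(N)*32 = -30/(-4)*32 = -30*(-1)/4*32 = -10*(-¾)*32 = (15/2)*32 = 240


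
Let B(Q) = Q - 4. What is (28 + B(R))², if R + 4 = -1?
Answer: 361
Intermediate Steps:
R = -5 (R = -4 - 1 = -5)
B(Q) = -4 + Q
(28 + B(R))² = (28 + (-4 - 5))² = (28 - 9)² = 19² = 361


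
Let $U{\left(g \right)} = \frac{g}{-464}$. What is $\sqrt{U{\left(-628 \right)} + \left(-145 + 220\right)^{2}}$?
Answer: $\frac{\sqrt{18927053}}{58} \approx 75.009$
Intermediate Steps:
$U{\left(g \right)} = - \frac{g}{464}$ ($U{\left(g \right)} = g \left(- \frac{1}{464}\right) = - \frac{g}{464}$)
$\sqrt{U{\left(-628 \right)} + \left(-145 + 220\right)^{2}} = \sqrt{\left(- \frac{1}{464}\right) \left(-628\right) + \left(-145 + 220\right)^{2}} = \sqrt{\frac{157}{116} + 75^{2}} = \sqrt{\frac{157}{116} + 5625} = \sqrt{\frac{652657}{116}} = \frac{\sqrt{18927053}}{58}$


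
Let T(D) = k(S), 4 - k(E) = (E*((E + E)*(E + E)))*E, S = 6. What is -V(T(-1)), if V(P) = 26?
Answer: -26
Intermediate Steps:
k(E) = 4 - 4*E⁴ (k(E) = 4 - E*((E + E)*(E + E))*E = 4 - E*((2*E)*(2*E))*E = 4 - E*(4*E²)*E = 4 - 4*E³*E = 4 - 4*E⁴)
T(D) = -5180 (T(D) = 4 - 4*6⁴ = 4 - 4*1296 = 4 - 5184 = -5180)
-V(T(-1)) = -1*26 = -26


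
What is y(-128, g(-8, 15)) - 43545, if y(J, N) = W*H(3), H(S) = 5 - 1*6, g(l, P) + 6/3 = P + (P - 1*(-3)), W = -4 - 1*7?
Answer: -43534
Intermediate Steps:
W = -11 (W = -4 - 7 = -11)
g(l, P) = 1 + 2*P (g(l, P) = -2 + (P + (P - 1*(-3))) = -2 + (P + (P + 3)) = -2 + (P + (3 + P)) = -2 + (3 + 2*P) = 1 + 2*P)
H(S) = -1 (H(S) = 5 - 6 = -1)
y(J, N) = 11 (y(J, N) = -11*(-1) = 11)
y(-128, g(-8, 15)) - 43545 = 11 - 43545 = -43534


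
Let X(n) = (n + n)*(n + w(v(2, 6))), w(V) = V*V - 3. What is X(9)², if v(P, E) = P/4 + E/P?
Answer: 431649/4 ≈ 1.0791e+5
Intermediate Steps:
v(P, E) = P/4 + E/P (v(P, E) = P*(¼) + E/P = P/4 + E/P)
w(V) = -3 + V² (w(V) = V² - 3 = -3 + V²)
X(n) = 2*n*(37/4 + n) (X(n) = (n + n)*(n + (-3 + ((¼)*2 + 6/2)²)) = (2*n)*(n + (-3 + (½ + 6*(½))²)) = (2*n)*(n + (-3 + (½ + 3)²)) = (2*n)*(n + (-3 + (7/2)²)) = (2*n)*(n + (-3 + 49/4)) = (2*n)*(n + 37/4) = (2*n)*(37/4 + n) = 2*n*(37/4 + n))
X(9)² = ((½)*9*(37 + 4*9))² = ((½)*9*(37 + 36))² = ((½)*9*73)² = (657/2)² = 431649/4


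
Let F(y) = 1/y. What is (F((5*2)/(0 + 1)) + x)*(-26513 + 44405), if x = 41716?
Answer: 3731922306/5 ≈ 7.4638e+8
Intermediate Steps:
(F((5*2)/(0 + 1)) + x)*(-26513 + 44405) = (1/((5*2)/(0 + 1)) + 41716)*(-26513 + 44405) = (1/(10/1) + 41716)*17892 = (1/(10*1) + 41716)*17892 = (1/10 + 41716)*17892 = (⅒ + 41716)*17892 = (417161/10)*17892 = 3731922306/5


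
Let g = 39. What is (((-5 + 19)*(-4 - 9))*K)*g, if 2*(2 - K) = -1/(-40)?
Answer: -564291/40 ≈ -14107.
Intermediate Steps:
K = 159/80 (K = 2 - (-1)/(2*(-40)) = 2 - (-1)*(-1)/(2*40) = 2 - ½*1/40 = 2 - 1/80 = 159/80 ≈ 1.9875)
(((-5 + 19)*(-4 - 9))*K)*g = (((-5 + 19)*(-4 - 9))*(159/80))*39 = ((14*(-13))*(159/80))*39 = -182*159/80*39 = -14469/40*39 = -564291/40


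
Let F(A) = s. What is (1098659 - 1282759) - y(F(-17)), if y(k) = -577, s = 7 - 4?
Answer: -183523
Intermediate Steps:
s = 3
F(A) = 3
(1098659 - 1282759) - y(F(-17)) = (1098659 - 1282759) - 1*(-577) = -184100 + 577 = -183523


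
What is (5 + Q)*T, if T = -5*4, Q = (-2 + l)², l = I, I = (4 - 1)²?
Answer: -1080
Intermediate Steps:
I = 9 (I = 3² = 9)
l = 9
Q = 49 (Q = (-2 + 9)² = 7² = 49)
T = -20
(5 + Q)*T = (5 + 49)*(-20) = 54*(-20) = -1080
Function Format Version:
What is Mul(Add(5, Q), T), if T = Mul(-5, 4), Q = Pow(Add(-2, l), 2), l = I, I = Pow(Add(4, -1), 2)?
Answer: -1080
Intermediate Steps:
I = 9 (I = Pow(3, 2) = 9)
l = 9
Q = 49 (Q = Pow(Add(-2, 9), 2) = Pow(7, 2) = 49)
T = -20
Mul(Add(5, Q), T) = Mul(Add(5, 49), -20) = Mul(54, -20) = -1080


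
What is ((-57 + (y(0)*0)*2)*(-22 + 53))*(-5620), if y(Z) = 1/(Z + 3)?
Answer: 9930540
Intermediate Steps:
y(Z) = 1/(3 + Z)
((-57 + (y(0)*0)*2)*(-22 + 53))*(-5620) = ((-57 + (0/(3 + 0))*2)*(-22 + 53))*(-5620) = ((-57 + (0/3)*2)*31)*(-5620) = ((-57 + ((1/3)*0)*2)*31)*(-5620) = ((-57 + 0*2)*31)*(-5620) = ((-57 + 0)*31)*(-5620) = -57*31*(-5620) = -1767*(-5620) = 9930540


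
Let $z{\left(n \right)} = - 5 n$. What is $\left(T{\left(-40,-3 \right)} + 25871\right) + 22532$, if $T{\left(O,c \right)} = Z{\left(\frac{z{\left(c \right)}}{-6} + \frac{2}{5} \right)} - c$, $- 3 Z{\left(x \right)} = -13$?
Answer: $\frac{145231}{3} \approx 48410.0$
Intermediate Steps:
$Z{\left(x \right)} = \frac{13}{3}$ ($Z{\left(x \right)} = \left(- \frac{1}{3}\right) \left(-13\right) = \frac{13}{3}$)
$T{\left(O,c \right)} = \frac{13}{3} - c$
$\left(T{\left(-40,-3 \right)} + 25871\right) + 22532 = \left(\left(\frac{13}{3} - -3\right) + 25871\right) + 22532 = \left(\left(\frac{13}{3} + 3\right) + 25871\right) + 22532 = \left(\frac{22}{3} + 25871\right) + 22532 = \frac{77635}{3} + 22532 = \frac{145231}{3}$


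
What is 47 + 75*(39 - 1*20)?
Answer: 1472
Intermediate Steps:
47 + 75*(39 - 1*20) = 47 + 75*(39 - 20) = 47 + 75*19 = 47 + 1425 = 1472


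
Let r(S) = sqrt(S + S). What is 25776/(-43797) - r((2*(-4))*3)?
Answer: -8592/14599 - 4*I*sqrt(3) ≈ -0.58853 - 6.9282*I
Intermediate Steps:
r(S) = sqrt(2)*sqrt(S) (r(S) = sqrt(2*S) = sqrt(2)*sqrt(S))
25776/(-43797) - r((2*(-4))*3) = 25776/(-43797) - sqrt(2)*sqrt((2*(-4))*3) = 25776*(-1/43797) - sqrt(2)*sqrt(-8*3) = -8592/14599 - sqrt(2)*sqrt(-24) = -8592/14599 - sqrt(2)*2*I*sqrt(6) = -8592/14599 - 4*I*sqrt(3)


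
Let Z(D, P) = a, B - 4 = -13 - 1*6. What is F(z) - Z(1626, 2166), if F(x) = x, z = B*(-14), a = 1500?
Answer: -1290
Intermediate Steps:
B = -15 (B = 4 + (-13 - 1*6) = 4 + (-13 - 6) = 4 - 19 = -15)
Z(D, P) = 1500
z = 210 (z = -15*(-14) = 210)
F(z) - Z(1626, 2166) = 210 - 1*1500 = 210 - 1500 = -1290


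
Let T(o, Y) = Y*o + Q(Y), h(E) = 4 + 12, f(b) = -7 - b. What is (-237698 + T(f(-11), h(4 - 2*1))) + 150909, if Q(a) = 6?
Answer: -86719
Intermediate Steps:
h(E) = 16
T(o, Y) = 6 + Y*o (T(o, Y) = Y*o + 6 = 6 + Y*o)
(-237698 + T(f(-11), h(4 - 2*1))) + 150909 = (-237698 + (6 + 16*(-7 - 1*(-11)))) + 150909 = (-237698 + (6 + 16*(-7 + 11))) + 150909 = (-237698 + (6 + 16*4)) + 150909 = (-237698 + (6 + 64)) + 150909 = (-237698 + 70) + 150909 = -237628 + 150909 = -86719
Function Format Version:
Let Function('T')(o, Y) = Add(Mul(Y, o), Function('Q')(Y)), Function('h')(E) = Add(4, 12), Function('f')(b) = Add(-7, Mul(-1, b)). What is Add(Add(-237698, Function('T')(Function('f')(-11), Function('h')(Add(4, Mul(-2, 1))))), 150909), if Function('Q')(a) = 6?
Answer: -86719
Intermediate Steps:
Function('h')(E) = 16
Function('T')(o, Y) = Add(6, Mul(Y, o)) (Function('T')(o, Y) = Add(Mul(Y, o), 6) = Add(6, Mul(Y, o)))
Add(Add(-237698, Function('T')(Function('f')(-11), Function('h')(Add(4, Mul(-2, 1))))), 150909) = Add(Add(-237698, Add(6, Mul(16, Add(-7, Mul(-1, -11))))), 150909) = Add(Add(-237698, Add(6, Mul(16, Add(-7, 11)))), 150909) = Add(Add(-237698, Add(6, Mul(16, 4))), 150909) = Add(Add(-237698, Add(6, 64)), 150909) = Add(Add(-237698, 70), 150909) = Add(-237628, 150909) = -86719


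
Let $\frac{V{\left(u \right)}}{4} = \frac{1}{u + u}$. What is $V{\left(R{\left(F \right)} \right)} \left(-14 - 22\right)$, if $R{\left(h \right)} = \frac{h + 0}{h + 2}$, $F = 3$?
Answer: $-120$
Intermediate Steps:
$R{\left(h \right)} = \frac{h}{2 + h}$
$V{\left(u \right)} = \frac{2}{u}$ ($V{\left(u \right)} = \frac{4}{u + u} = \frac{4}{2 u} = 4 \frac{1}{2 u} = \frac{2}{u}$)
$V{\left(R{\left(F \right)} \right)} \left(-14 - 22\right) = \frac{2}{3 \frac{1}{2 + 3}} \left(-14 - 22\right) = \frac{2}{3 \cdot \frac{1}{5}} \left(-36\right) = \frac{2}{\frac{3}{5}} \left(-36\right) = 2 \cdot \frac{5}{3} \left(-36\right) = \frac{10}{3} \left(-36\right) = -120$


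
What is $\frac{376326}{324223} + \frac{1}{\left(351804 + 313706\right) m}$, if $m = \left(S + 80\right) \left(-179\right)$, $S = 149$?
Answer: $\frac{10266143327889437}{8844777635091430} \approx 1.1607$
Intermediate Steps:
$m = -40991$ ($m = \left(149 + 80\right) \left(-179\right) = 229 \left(-179\right) = -40991$)
$\frac{376326}{324223} + \frac{1}{\left(351804 + 313706\right) m} = \frac{376326}{324223} + \frac{1}{\left(351804 + 313706\right) \left(-40991\right)} = 376326 \cdot \frac{1}{324223} + \frac{1}{665510} \left(- \frac{1}{40991}\right) = \frac{376326}{324223} + \frac{1}{665510} \left(- \frac{1}{40991}\right) = \frac{376326}{324223} - \frac{1}{27279920410} = \frac{10266143327889437}{8844777635091430}$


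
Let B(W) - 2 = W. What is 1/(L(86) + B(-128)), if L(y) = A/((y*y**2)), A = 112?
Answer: -79507/10017868 ≈ -0.0079365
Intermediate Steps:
B(W) = 2 + W
L(y) = 112/y**3 (L(y) = 112/((y*y**2)) = 112/(y**3) = 112/y**3)
1/(L(86) + B(-128)) = 1/(112/86**3 + (2 - 128)) = 1/(112*(1/636056) - 126) = 1/(14/79507 - 126) = 1/(-10017868/79507) = -79507/10017868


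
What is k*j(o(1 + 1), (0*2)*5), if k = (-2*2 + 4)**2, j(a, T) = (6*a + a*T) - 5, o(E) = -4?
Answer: 0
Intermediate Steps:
j(a, T) = -5 + 6*a + T*a (j(a, T) = (6*a + T*a) - 5 = -5 + 6*a + T*a)
k = 0 (k = (-4 + 4)**2 = 0**2 = 0)
k*j(o(1 + 1), (0*2)*5) = 0*(-5 + 6*(-4) + ((0*2)*5)*(-4)) = 0*(-5 - 24 + (0*5)*(-4)) = 0*(-5 - 24 + 0*(-4)) = 0*(-5 - 24 + 0) = 0*(-29) = 0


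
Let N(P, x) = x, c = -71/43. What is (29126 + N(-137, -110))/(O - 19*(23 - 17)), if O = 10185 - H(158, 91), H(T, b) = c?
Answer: 311922/108281 ≈ 2.8807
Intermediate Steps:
c = -71/43 (c = -71*1/43 = -71/43 ≈ -1.6512)
H(T, b) = -71/43
O = 438026/43 (O = 10185 - 1*(-71/43) = 10185 + 71/43 = 438026/43 ≈ 10187.)
(29126 + N(-137, -110))/(O - 19*(23 - 17)) = (29126 - 110)/(438026/43 - 19*(23 - 17)) = 29016/(438026/43 - 19*6) = 29016/(438026/43 - 114) = 29016/(433124/43) = 29016*(43/433124) = 311922/108281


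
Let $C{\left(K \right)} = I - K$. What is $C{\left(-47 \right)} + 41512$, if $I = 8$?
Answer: $41567$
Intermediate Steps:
$C{\left(K \right)} = 8 - K$
$C{\left(-47 \right)} + 41512 = \left(8 - -47\right) + 41512 = \left(8 + 47\right) + 41512 = 55 + 41512 = 41567$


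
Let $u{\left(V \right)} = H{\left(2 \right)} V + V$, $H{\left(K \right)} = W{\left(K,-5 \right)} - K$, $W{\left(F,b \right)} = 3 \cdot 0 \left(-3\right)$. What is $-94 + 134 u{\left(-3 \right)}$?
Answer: $308$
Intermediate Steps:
$W{\left(F,b \right)} = 0$ ($W{\left(F,b \right)} = 0 \left(-3\right) = 0$)
$H{\left(K \right)} = - K$ ($H{\left(K \right)} = 0 - K = - K$)
$u{\left(V \right)} = - V$ ($u{\left(V \right)} = \left(-1\right) 2 V + V = - 2 V + V = - V$)
$-94 + 134 u{\left(-3 \right)} = -94 + 134 \left(\left(-1\right) \left(-3\right)\right) = -94 + 134 \cdot 3 = -94 + 402 = 308$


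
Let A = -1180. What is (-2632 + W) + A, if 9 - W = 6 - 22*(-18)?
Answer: -4205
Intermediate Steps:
W = -393 (W = 9 - (6 - 22*(-18)) = 9 - (6 + 396) = 9 - 1*402 = 9 - 402 = -393)
(-2632 + W) + A = (-2632 - 393) - 1180 = -3025 - 1180 = -4205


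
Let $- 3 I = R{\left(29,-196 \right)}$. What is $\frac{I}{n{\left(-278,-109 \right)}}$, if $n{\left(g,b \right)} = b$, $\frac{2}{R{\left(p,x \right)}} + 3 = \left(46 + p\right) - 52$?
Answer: $\frac{1}{3270} \approx 0.00030581$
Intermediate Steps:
$R{\left(p,x \right)} = \frac{2}{-9 + p}$ ($R{\left(p,x \right)} = \frac{2}{-3 + \left(\left(46 + p\right) - 52\right)} = \frac{2}{-3 + \left(-6 + p\right)} = \frac{2}{-9 + p}$)
$I = - \frac{1}{30}$ ($I = - \frac{2 \frac{1}{-9 + 29}}{3} = - \frac{2 \cdot \frac{1}{20}}{3} = \left(- \frac{1}{3}\right) \frac{1}{10} = - \frac{1}{30} \approx -0.033333$)
$\frac{I}{n{\left(-278,-109 \right)}} = - \frac{1}{30 \left(-109\right)} = \left(- \frac{1}{30}\right) \left(- \frac{1}{109}\right) = \frac{1}{3270}$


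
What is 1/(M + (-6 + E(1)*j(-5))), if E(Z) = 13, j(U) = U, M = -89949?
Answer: -1/90020 ≈ -1.1109e-5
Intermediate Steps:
1/(M + (-6 + E(1)*j(-5))) = 1/(-89949 + (-6 + 13*(-5))) = 1/(-89949 + (-6 - 65)) = 1/(-89949 - 71) = 1/(-90020) = -1/90020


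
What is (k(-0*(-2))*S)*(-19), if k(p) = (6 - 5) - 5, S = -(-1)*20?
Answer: 1520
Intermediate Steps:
S = 20 (S = -1*(-20) = 20)
k(p) = -4 (k(p) = 1 - 5 = -4)
(k(-0*(-2))*S)*(-19) = -4*20*(-19) = -80*(-19) = 1520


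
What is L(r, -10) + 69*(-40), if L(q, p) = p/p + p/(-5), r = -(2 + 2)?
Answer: -2757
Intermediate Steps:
r = -4 (r = -1*4 = -4)
L(q, p) = 1 - p/5 (L(q, p) = 1 + p*(-⅕) = 1 - p/5)
L(r, -10) + 69*(-40) = (1 - ⅕*(-10)) + 69*(-40) = (1 + 2) - 2760 = 3 - 2760 = -2757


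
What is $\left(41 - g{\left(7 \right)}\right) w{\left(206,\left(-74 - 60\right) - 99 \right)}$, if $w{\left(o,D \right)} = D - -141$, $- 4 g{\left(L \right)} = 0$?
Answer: $-3772$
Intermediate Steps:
$g{\left(L \right)} = 0$ ($g{\left(L \right)} = \left(- \frac{1}{4}\right) 0 = 0$)
$w{\left(o,D \right)} = 141 + D$ ($w{\left(o,D \right)} = D + 141 = 141 + D$)
$\left(41 - g{\left(7 \right)}\right) w{\left(206,\left(-74 - 60\right) - 99 \right)} = \left(41 - 0\right) \left(141 - 233\right) = \left(41 + 0\right) \left(141 - 233\right) = 41 \left(141 - 233\right) = 41 \left(-92\right) = -3772$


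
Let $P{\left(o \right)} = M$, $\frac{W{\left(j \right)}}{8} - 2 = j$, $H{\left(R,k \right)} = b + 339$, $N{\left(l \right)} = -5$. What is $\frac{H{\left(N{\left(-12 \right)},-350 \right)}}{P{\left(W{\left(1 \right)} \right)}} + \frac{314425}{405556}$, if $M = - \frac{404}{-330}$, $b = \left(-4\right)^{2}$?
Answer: $\frac{11909478275}{40961156} \approx 290.75$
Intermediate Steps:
$b = 16$
$M = \frac{202}{165}$ ($M = \left(-404\right) \left(- \frac{1}{330}\right) = \frac{202}{165} \approx 1.2242$)
$H{\left(R,k \right)} = 355$ ($H{\left(R,k \right)} = 16 + 339 = 355$)
$W{\left(j \right)} = 16 + 8 j$
$P{\left(o \right)} = \frac{202}{165}$
$\frac{H{\left(N{\left(-12 \right)},-350 \right)}}{P{\left(W{\left(1 \right)} \right)}} + \frac{314425}{405556} = \frac{355}{\frac{202}{165}} + \frac{314425}{405556} = 355 \cdot \frac{165}{202} + 314425 \cdot \frac{1}{405556} = \frac{58575}{202} + \frac{314425}{405556} = \frac{11909478275}{40961156}$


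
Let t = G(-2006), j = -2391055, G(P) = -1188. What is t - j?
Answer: 2389867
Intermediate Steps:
t = -1188
t - j = -1188 - 1*(-2391055) = -1188 + 2391055 = 2389867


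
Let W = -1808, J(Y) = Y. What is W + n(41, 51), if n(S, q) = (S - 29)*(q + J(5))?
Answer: -1136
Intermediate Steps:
n(S, q) = (-29 + S)*(5 + q) (n(S, q) = (S - 29)*(q + 5) = (-29 + S)*(5 + q))
W + n(41, 51) = -1808 + (-145 - 29*51 + 5*41 + 41*51) = -1808 + (-145 - 1479 + 205 + 2091) = -1808 + 672 = -1136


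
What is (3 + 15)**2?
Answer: 324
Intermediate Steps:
(3 + 15)**2 = 18**2 = 324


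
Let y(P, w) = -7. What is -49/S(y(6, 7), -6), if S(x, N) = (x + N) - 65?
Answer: 49/78 ≈ 0.62821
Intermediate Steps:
S(x, N) = -65 + N + x (S(x, N) = (N + x) - 65 = -65 + N + x)
-49/S(y(6, 7), -6) = -49/(-65 - 6 - 7) = -49/(-78) = -49*(-1/78) = 49/78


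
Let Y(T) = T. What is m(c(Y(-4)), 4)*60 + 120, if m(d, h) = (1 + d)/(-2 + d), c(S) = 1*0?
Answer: 90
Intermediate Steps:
c(S) = 0
m(d, h) = (1 + d)/(-2 + d)
m(c(Y(-4)), 4)*60 + 120 = ((1 + 0)/(-2 + 0))*60 + 120 = (1/(-2))*60 + 120 = -1/2*1*60 + 120 = -1/2*60 + 120 = -30 + 120 = 90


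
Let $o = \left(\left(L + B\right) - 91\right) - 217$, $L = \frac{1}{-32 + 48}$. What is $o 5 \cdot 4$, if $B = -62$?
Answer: $- \frac{29595}{4} \approx -7398.8$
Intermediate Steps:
$L = \frac{1}{16} \approx 0.0625$
$o = - \frac{5919}{16}$ ($o = \left(\left(\frac{1}{16} - 62\right) - 91\right) - 217 = \left(- \frac{991}{16} - 91\right) - 217 = - \frac{2447}{16} - 217 = - \frac{5919}{16} \approx -369.94$)
$o 5 \cdot 4 = - \frac{5919 \cdot 5 \cdot 4}{16} = \left(- \frac{5919}{16}\right) 20 = - \frac{29595}{4}$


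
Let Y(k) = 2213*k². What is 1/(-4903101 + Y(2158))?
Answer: 1/10300958231 ≈ 9.7078e-11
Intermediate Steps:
1/(-4903101 + Y(2158)) = 1/(-4903101 + 2213*2158²) = 1/(-4903101 + 2213*4656964) = 1/(-4903101 + 10305861332) = 1/10300958231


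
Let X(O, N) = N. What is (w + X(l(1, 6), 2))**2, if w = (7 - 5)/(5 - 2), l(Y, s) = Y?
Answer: 64/9 ≈ 7.1111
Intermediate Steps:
w = 2/3 ≈ 0.66667
(w + X(l(1, 6), 2))**2 = (2/3 + 2)**2 = (8/3)**2 = 64/9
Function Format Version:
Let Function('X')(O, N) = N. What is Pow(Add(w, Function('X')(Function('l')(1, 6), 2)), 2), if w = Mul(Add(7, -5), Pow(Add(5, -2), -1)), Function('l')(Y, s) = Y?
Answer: Rational(64, 9) ≈ 7.1111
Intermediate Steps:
w = Rational(2, 3) (w = Mul(2, Pow(3, -1)) = Mul(2, Rational(1, 3)) = Rational(2, 3) ≈ 0.66667)
Pow(Add(w, Function('X')(Function('l')(1, 6), 2)), 2) = Pow(Add(Rational(2, 3), 2), 2) = Pow(Rational(8, 3), 2) = Rational(64, 9)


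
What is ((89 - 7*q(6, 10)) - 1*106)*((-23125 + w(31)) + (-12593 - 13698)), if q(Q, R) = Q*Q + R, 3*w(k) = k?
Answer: 16748521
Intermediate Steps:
w(k) = k/3
q(Q, R) = R + Q² (q(Q, R) = Q² + R = R + Q²)
((89 - 7*q(6, 10)) - 1*106)*((-23125 + w(31)) + (-12593 - 13698)) = ((89 - 7*(10 + 6²)) - 1*106)*((-23125 + (⅓)*31) + (-12593 - 13698)) = ((89 - 7*(10 + 36)) - 106)*((-23125 + 31/3) - 26291) = ((89 - 7*46) - 106)*(-69344/3 - 26291) = ((89 - 322) - 106)*(-148217/3) = (-233 - 106)*(-148217/3) = -339*(-148217/3) = 16748521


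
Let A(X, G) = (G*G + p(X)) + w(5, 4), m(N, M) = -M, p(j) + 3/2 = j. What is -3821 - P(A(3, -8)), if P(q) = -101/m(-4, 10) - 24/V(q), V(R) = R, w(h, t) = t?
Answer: -5324749/1390 ≈ -3830.8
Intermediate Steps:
p(j) = -3/2 + j
A(X, G) = 5/2 + X + G² (A(X, G) = (G*G + (-3/2 + X)) + 4 = (G² + (-3/2 + X)) + 4 = (-3/2 + X + G²) + 4 = 5/2 + X + G²)
P(q) = 101/10 - 24/q (P(q) = -101/((-1*10)) - 24/q = -101/(-10) - 24/q = -101*(-⅒) - 24/q = 101/10 - 24/q)
-3821 - P(A(3, -8)) = -3821 - (101/10 - 24/(5/2 + 3 + (-8)²)) = -3821 - (101/10 - 24/(5/2 + 3 + 64)) = -3821 - (101/10 - 24/139/2) = -3821 - (101/10 - 24*2/139) = -3821 - (101/10 - 48/139) = -3821 - 1*13559/1390 = -3821 - 13559/1390 = -5324749/1390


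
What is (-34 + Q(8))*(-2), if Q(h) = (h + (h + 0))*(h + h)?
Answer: -444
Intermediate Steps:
Q(h) = 4*h**2 (Q(h) = (h + h)*(2*h) = (2*h)*(2*h) = 4*h**2)
(-34 + Q(8))*(-2) = (-34 + 4*8**2)*(-2) = (-34 + 4*64)*(-2) = (-34 + 256)*(-2) = 222*(-2) = -444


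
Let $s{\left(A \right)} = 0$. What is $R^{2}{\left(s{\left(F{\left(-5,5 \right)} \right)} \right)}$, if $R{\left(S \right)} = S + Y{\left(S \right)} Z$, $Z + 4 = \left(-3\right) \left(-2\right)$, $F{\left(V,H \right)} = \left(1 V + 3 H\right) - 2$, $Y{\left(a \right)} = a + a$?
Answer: $0$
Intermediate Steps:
$Y{\left(a \right)} = 2 a$
$F{\left(V,H \right)} = -2 + V + 3 H$ ($F{\left(V,H \right)} = \left(V + 3 H\right) - 2 = -2 + V + 3 H$)
$Z = 2$ ($Z = -4 - -6 = -4 + 6 = 2$)
$R{\left(S \right)} = 5 S$ ($R{\left(S \right)} = S + 2 S 2 = S + 4 S = 5 S$)
$R^{2}{\left(s{\left(F{\left(-5,5 \right)} \right)} \right)} = \left(5 \cdot 0\right)^{2} = 0^{2} = 0$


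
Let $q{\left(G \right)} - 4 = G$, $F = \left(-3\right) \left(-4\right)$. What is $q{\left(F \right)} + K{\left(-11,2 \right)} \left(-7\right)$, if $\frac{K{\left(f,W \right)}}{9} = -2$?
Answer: $142$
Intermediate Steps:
$F = 12$
$K{\left(f,W \right)} = -18$ ($K{\left(f,W \right)} = 9 \left(-2\right) = -18$)
$q{\left(G \right)} = 4 + G$
$q{\left(F \right)} + K{\left(-11,2 \right)} \left(-7\right) = \left(4 + 12\right) - -126 = 16 + 126 = 142$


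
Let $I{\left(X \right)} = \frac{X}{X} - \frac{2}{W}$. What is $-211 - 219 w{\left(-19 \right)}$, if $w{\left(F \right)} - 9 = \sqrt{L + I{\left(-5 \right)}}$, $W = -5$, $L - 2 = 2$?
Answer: $-2182 - \frac{657 \sqrt{15}}{5} \approx -2690.9$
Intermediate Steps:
$L = 4$ ($L = 2 + 2 = 4$)
$I{\left(X \right)} = \frac{7}{5}$ ($I{\left(X \right)} = \frac{X}{X} - \frac{2}{-5} = 1 - - \frac{2}{5} = 1 + \frac{2}{5} = \frac{7}{5}$)
$w{\left(F \right)} = 9 + \frac{3 \sqrt{15}}{5}$ ($w{\left(F \right)} = 9 + \sqrt{4 + \frac{7}{5}} = 9 + \sqrt{\frac{27}{5}} = 9 + \frac{3 \sqrt{15}}{5}$)
$-211 - 219 w{\left(-19 \right)} = -211 - 219 \left(9 + \frac{3 \sqrt{15}}{5}\right) = -211 - \left(1971 + \frac{657 \sqrt{15}}{5}\right) = -2182 - \frac{657 \sqrt{15}}{5}$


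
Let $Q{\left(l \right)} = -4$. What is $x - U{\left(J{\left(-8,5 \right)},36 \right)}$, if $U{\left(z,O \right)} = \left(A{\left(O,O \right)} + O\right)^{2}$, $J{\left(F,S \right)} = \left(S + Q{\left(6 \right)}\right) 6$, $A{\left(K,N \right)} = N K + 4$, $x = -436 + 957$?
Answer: $-1784375$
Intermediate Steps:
$x = 521$
$A{\left(K,N \right)} = 4 + K N$ ($A{\left(K,N \right)} = K N + 4 = 4 + K N$)
$J{\left(F,S \right)} = -24 + 6 S$ ($J{\left(F,S \right)} = \left(S - 4\right) 6 = \left(-4 + S\right) 6 = -24 + 6 S$)
$U{\left(z,O \right)} = \left(4 + O + O^{2}\right)^{2}$ ($U{\left(z,O \right)} = \left(\left(4 + O O\right) + O\right)^{2} = \left(\left(4 + O^{2}\right) + O\right)^{2} = \left(4 + O + O^{2}\right)^{2}$)
$x - U{\left(J{\left(-8,5 \right)},36 \right)} = 521 - \left(4 + 36 + 36^{2}\right)^{2} = 521 - \left(4 + 36 + 1296\right)^{2} = 521 - 1336^{2} = 521 - 1784896 = -1784375$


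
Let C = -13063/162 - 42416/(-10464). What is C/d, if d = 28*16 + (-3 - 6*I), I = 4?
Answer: -676145/3717009 ≈ -0.18191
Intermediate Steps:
d = 421 (d = 28*16 + (-3 - 6*4) = 448 + (-3 - 24) = 448 - 27 = 421)
C = -676145/8829 (C = -13063*1/162 - 42416*(-1/10464) = -13063/162 + 2651/654 = -676145/8829 ≈ -76.582)
C/d = -676145/8829/421 = -676145/8829*1/421 = -676145/3717009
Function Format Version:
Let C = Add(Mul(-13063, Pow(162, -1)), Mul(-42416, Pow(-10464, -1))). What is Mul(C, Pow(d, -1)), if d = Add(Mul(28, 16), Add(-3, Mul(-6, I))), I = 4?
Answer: Rational(-676145, 3717009) ≈ -0.18191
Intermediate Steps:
d = 421 (d = Add(Mul(28, 16), Add(-3, Mul(-6, 4))) = Add(448, Add(-3, -24)) = Add(448, -27) = 421)
C = Rational(-676145, 8829) (C = Add(Mul(-13063, Rational(1, 162)), Mul(-42416, Rational(-1, 10464))) = Add(Rational(-13063, 162), Rational(2651, 654)) = Rational(-676145, 8829) ≈ -76.582)
Mul(C, Pow(d, -1)) = Mul(Rational(-676145, 8829), Pow(421, -1)) = Mul(Rational(-676145, 8829), Rational(1, 421)) = Rational(-676145, 3717009)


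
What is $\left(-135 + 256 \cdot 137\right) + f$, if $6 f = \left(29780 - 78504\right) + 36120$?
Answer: $\frac{98509}{3} \approx 32836.0$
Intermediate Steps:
$f = - \frac{6302}{3}$ ($f = \frac{\left(29780 - 78504\right) + 36120}{6} = \frac{-48724 + 36120}{6} = \frac{1}{6} \left(-12604\right) = - \frac{6302}{3} \approx -2100.7$)
$\left(-135 + 256 \cdot 137\right) + f = \left(-135 + 256 \cdot 137\right) - \frac{6302}{3} = \left(-135 + 35072\right) - \frac{6302}{3} = 34937 - \frac{6302}{3} = \frac{98509}{3}$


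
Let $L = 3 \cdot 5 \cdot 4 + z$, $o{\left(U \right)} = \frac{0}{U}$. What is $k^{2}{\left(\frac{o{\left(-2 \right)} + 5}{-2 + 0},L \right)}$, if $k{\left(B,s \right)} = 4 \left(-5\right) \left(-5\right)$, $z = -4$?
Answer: $10000$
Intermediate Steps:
$o{\left(U \right)} = 0$
$L = 56$ ($L = 3 \cdot 5 \cdot 4 - 4 = 15 \cdot 4 - 4 = 60 - 4 = 56$)
$k{\left(B,s \right)} = 100$ ($k{\left(B,s \right)} = \left(-20\right) \left(-5\right) = 100$)
$k^{2}{\left(\frac{o{\left(-2 \right)} + 5}{-2 + 0},L \right)} = 100^{2} = 10000$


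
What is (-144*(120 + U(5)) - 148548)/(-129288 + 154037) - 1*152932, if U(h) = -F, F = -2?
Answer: -3785080184/24749 ≈ -1.5294e+5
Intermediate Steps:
U(h) = 2 (U(h) = -1*(-2) = 2)
(-144*(120 + U(5)) - 148548)/(-129288 + 154037) - 1*152932 = (-144*(120 + 2) - 148548)/(-129288 + 154037) - 1*152932 = (-144*122 - 148548)/24749 - 152932 = (-17568 - 148548)*(1/24749) - 152932 = -166116*1/24749 - 152932 = -166116/24749 - 152932 = -3785080184/24749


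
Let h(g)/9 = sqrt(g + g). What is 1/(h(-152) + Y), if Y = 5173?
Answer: 5173/26784553 - 36*I*sqrt(19)/26784553 ≈ 0.00019313 - 5.8586e-6*I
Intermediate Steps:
h(g) = 9*sqrt(2)*sqrt(g) (h(g) = 9*sqrt(g + g) = 9*sqrt(2*g) = 9*(sqrt(2)*sqrt(g)) = 9*sqrt(2)*sqrt(g))
1/(h(-152) + Y) = 1/(9*sqrt(2)*sqrt(-152) + 5173) = 1/(9*sqrt(2)*(2*I*sqrt(38)) + 5173) = 1/(36*I*sqrt(19) + 5173) = 1/(5173 + 36*I*sqrt(19))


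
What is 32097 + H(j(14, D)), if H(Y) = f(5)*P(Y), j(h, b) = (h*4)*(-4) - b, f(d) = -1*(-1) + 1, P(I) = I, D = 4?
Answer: 31641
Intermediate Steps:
f(d) = 2 (f(d) = 1 + 1 = 2)
j(h, b) = -b - 16*h (j(h, b) = (4*h)*(-4) - b = -16*h - b = -b - 16*h)
H(Y) = 2*Y
32097 + H(j(14, D)) = 32097 + 2*(-1*4 - 16*14) = 32097 + 2*(-4 - 224) = 32097 + 2*(-228) = 32097 - 456 = 31641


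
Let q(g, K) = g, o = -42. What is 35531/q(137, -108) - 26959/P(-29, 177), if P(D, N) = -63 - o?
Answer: 4439534/2877 ≈ 1543.1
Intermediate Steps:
P(D, N) = -21 (P(D, N) = -63 - 1*(-42) = -63 + 42 = -21)
35531/q(137, -108) - 26959/P(-29, 177) = 35531/137 - 26959/(-21) = 35531*(1/137) - 26959*(-1/21) = 35531/137 + 26959/21 = 4439534/2877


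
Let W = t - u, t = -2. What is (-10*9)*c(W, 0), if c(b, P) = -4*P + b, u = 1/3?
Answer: 210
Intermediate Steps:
u = 1/3 ≈ 0.33333
W = -7/3 (W = -2 - 1*1/3 = -2 - 1/3 = -7/3 ≈ -2.3333)
c(b, P) = b - 4*P
(-10*9)*c(W, 0) = (-10*9)*(-7/3 - 4*0) = -90*(-7/3 + 0) = -90*(-7/3) = 210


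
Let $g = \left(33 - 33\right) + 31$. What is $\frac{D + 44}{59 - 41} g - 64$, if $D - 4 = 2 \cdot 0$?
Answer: $\frac{56}{3} \approx 18.667$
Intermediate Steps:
$D = 4$ ($D = 4 + 2 \cdot 0 = 4 + 0 = 4$)
$g = 31$ ($g = 0 + 31 = 31$)
$\frac{D + 44}{59 - 41} g - 64 = \frac{4 + 44}{59 - 41} \cdot 31 - 64 = \frac{48}{18} \cdot 31 - 64 = 48 \cdot \frac{1}{18} \cdot 31 - 64 = \frac{8}{3} \cdot 31 - 64 = \frac{248}{3} - 64 = \frac{56}{3}$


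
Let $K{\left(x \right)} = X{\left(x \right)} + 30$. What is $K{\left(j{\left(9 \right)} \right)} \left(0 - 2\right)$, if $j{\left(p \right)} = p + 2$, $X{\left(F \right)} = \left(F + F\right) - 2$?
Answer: $-100$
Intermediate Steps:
$X{\left(F \right)} = -2 + 2 F$ ($X{\left(F \right)} = 2 F - 2 = -2 + 2 F$)
$j{\left(p \right)} = 2 + p$
$K{\left(x \right)} = 28 + 2 x$ ($K{\left(x \right)} = \left(-2 + 2 x\right) + 30 = 28 + 2 x$)
$K{\left(j{\left(9 \right)} \right)} \left(0 - 2\right) = \left(28 + 2 \left(2 + 9\right)\right) \left(0 - 2\right) = \left(28 + 2 \cdot 11\right) \left(-2\right) = \left(28 + 22\right) \left(-2\right) = 50 \left(-2\right) = -100$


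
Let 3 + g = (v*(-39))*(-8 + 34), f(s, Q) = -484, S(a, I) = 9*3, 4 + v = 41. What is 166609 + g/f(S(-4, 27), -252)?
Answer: 7334207/44 ≈ 1.6669e+5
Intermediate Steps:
v = 37 (v = -4 + 41 = 37)
S(a, I) = 27
g = -37521 (g = -3 + (37*(-39))*(-8 + 34) = -3 - 1443*26 = -3 - 37518 = -37521)
166609 + g/f(S(-4, 27), -252) = 166609 - 37521/(-484) = 166609 - 37521*(-1/484) = 166609 + 3411/44 = 7334207/44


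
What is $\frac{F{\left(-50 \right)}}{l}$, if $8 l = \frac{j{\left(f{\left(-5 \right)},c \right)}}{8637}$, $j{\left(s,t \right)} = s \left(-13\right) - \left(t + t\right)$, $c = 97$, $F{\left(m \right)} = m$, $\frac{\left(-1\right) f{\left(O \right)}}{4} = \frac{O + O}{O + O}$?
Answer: $\frac{1727400}{71} \approx 24330.0$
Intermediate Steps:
$f{\left(O \right)} = -4$ ($f{\left(O \right)} = - 4 \frac{O + O}{O + O} = - 4 \frac{2 O}{2 O} = - 4 \cdot 2 O \frac{1}{2 O} = \left(-4\right) 1 = -4$)
$j{\left(s,t \right)} = - 13 s - 2 t$
$l = - \frac{71}{34548}$ ($l = \frac{\left(\left(-13\right) \left(-4\right) - 194\right) \frac{1}{8637}}{8} = \frac{\left(52 - 194\right) \frac{1}{8637}}{8} = \frac{\left(-142\right) \frac{1}{8637}}{8} = \frac{1}{8} \left(- \frac{142}{8637}\right) = - \frac{71}{34548} \approx -0.0020551$)
$\frac{F{\left(-50 \right)}}{l} = - \frac{50}{- \frac{71}{34548}} = \left(-50\right) \left(- \frac{34548}{71}\right) = \frac{1727400}{71}$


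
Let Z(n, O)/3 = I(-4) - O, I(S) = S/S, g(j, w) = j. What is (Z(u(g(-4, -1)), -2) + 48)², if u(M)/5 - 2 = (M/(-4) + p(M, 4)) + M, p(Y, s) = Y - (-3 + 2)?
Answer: 3249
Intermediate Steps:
I(S) = 1
p(Y, s) = 1 + Y (p(Y, s) = Y - 1*(-1) = Y + 1 = 1 + Y)
u(M) = 15 + 35*M/4 (u(M) = 10 + 5*((M/(-4) + (1 + M)) + M) = 10 + 5*((M*(-¼) + (1 + M)) + M) = 10 + 5*((-M/4 + (1 + M)) + M) = 10 + 5*((1 + 3*M/4) + M) = 10 + 5*(1 + 7*M/4) = 10 + (5 + 35*M/4) = 15 + 35*M/4)
Z(n, O) = 3 - 3*O (Z(n, O) = 3*(1 - O) = 3 - 3*O)
(Z(u(g(-4, -1)), -2) + 48)² = ((3 - 3*(-2)) + 48)² = ((3 + 6) + 48)² = (9 + 48)² = 57² = 3249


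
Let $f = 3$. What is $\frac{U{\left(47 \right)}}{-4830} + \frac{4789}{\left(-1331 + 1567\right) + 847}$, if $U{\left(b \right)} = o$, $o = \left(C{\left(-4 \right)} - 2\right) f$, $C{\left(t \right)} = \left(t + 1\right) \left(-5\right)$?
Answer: $\frac{7696211}{1743630} \approx 4.4139$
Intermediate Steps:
$C{\left(t \right)} = -5 - 5 t$ ($C{\left(t \right)} = \left(1 + t\right) \left(-5\right) = -5 - 5 t$)
$o = 39$ ($o = \left(\left(-5 - -20\right) - 2\right) 3 = \left(\left(-5 + 20\right) - 2\right) 3 = \left(15 - 2\right) 3 = 13 \cdot 3 = 39$)
$U{\left(b \right)} = 39$
$\frac{U{\left(47 \right)}}{-4830} + \frac{4789}{\left(-1331 + 1567\right) + 847} = \frac{39}{-4830} + \frac{4789}{\left(-1331 + 1567\right) + 847} = 39 \left(- \frac{1}{4830}\right) + \frac{4789}{236 + 847} = - \frac{13}{1610} + \frac{4789}{1083} = \frac{7696211}{1743630}$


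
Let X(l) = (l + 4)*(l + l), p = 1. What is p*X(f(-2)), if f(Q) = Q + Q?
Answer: 0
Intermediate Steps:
f(Q) = 2*Q
X(l) = 2*l*(4 + l) (X(l) = (4 + l)*(2*l) = 2*l*(4 + l))
p*X(f(-2)) = 1*(2*(2*(-2))*(4 + 2*(-2))) = 1*(2*(-4)*(4 - 4)) = 1*(2*(-4)*0) = 1*0 = 0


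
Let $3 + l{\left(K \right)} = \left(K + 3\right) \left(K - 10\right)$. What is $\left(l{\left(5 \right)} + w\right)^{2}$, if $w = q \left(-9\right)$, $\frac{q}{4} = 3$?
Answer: $22801$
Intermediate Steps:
$q = 12$ ($q = 4 \cdot 3 = 12$)
$l{\left(K \right)} = -3 + \left(-10 + K\right) \left(3 + K\right)$ ($l{\left(K \right)} = -3 + \left(K + 3\right) \left(K - 10\right) = -3 + \left(3 + K\right) \left(-10 + K\right) = -3 + \left(-10 + K\right) \left(3 + K\right)$)
$w = -108$ ($w = 12 \left(-9\right) = -108$)
$\left(l{\left(5 \right)} + w\right)^{2} = \left(\left(-33 + 5^{2} - 35\right) - 108\right)^{2} = \left(\left(-33 + 25 - 35\right) - 108\right)^{2} = \left(-43 - 108\right)^{2} = \left(-151\right)^{2} = 22801$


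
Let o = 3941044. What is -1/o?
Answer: -1/3941044 ≈ -2.5374e-7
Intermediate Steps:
-1/o = -1/3941044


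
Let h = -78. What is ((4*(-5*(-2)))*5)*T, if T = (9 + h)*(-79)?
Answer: 1090200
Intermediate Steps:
T = 5451 (T = (9 - 78)*(-79) = -69*(-79) = 5451)
((4*(-5*(-2)))*5)*T = ((4*(-5*(-2)))*5)*5451 = ((4*10)*5)*5451 = (40*5)*5451 = 200*5451 = 1090200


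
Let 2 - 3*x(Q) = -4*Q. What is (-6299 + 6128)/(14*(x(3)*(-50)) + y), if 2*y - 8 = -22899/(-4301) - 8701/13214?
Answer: 3430063692/65398554077 ≈ 0.052449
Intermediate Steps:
x(Q) = 2/3 + 4*Q/3 (x(Q) = 2/3 - (-4)*Q/3 = 2/3 + 4*Q/3)
y = 42343041/6686284 (y = 4 + (-22899/(-4301) - 8701/13214)/2 = 4 + (-22899*(-1/4301) - 8701*1/13214)/2 = 4 + (1347/253 - 8701/13214)/2 = 4 + (1/2)*(15597905/3343142) = 4 + 15597905/6686284 = 42343041/6686284 ≈ 6.3328)
(-6299 + 6128)/(14*(x(3)*(-50)) + y) = (-6299 + 6128)/(14*((2/3 + (4/3)*3)*(-50)) + 42343041/6686284) = -171/(14*((2/3 + 4)*(-50)) + 42343041/6686284) = -171/(14*((14/3)*(-50)) + 42343041/6686284) = -171/(14*(-700/3) + 42343041/6686284) = -171/(-9800/3 + 42343041/6686284) = -171/(-65398554077/20058852) = -171*(-20058852/65398554077) = 3430063692/65398554077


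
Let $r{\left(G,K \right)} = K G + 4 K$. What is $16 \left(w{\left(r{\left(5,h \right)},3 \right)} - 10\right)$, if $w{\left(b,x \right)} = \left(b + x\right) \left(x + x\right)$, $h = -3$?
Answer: $-2464$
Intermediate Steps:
$r{\left(G,K \right)} = 4 K + G K$ ($r{\left(G,K \right)} = G K + 4 K = 4 K + G K$)
$w{\left(b,x \right)} = 2 x \left(b + x\right)$ ($w{\left(b,x \right)} = \left(b + x\right) 2 x = 2 x \left(b + x\right)$)
$16 \left(w{\left(r{\left(5,h \right)},3 \right)} - 10\right) = 16 \left(2 \cdot 3 \left(- 3 \left(4 + 5\right) + 3\right) - 10\right) = 16 \left(2 \cdot 3 \left(\left(-3\right) 9 + 3\right) - 10\right) = 16 \left(2 \cdot 3 \left(-27 + 3\right) - 10\right) = 16 \left(2 \cdot 3 \left(-24\right) - 10\right) = 16 \left(-144 - 10\right) = 16 \left(-154\right) = -2464$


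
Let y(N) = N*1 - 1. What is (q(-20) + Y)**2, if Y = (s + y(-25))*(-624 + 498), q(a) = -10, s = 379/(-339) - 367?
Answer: 31475712943684/12769 ≈ 2.4650e+9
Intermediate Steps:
y(N) = -1 + N (y(N) = N - 1 = -1 + N)
s = -124792/339 (s = 379*(-1/339) - 367 = -379/339 - 367 = -124792/339 ≈ -368.12)
Y = 5611452/113 (Y = (-124792/339 + (-1 - 25))*(-624 + 498) = (-124792/339 - 26)*(-126) = -133606/339*(-126) = 5611452/113 ≈ 49659.)
(q(-20) + Y)**2 = (-10 + 5611452/113)**2 = (5610322/113)**2 = 31475712943684/12769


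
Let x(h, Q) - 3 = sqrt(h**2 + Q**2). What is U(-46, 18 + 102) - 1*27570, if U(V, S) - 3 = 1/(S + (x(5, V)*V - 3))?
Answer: -124876166784/4529915 - 46*sqrt(2141)/4529915 ≈ -27567.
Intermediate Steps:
x(h, Q) = 3 + sqrt(Q**2 + h**2) (x(h, Q) = 3 + sqrt(h**2 + Q**2) = 3 + sqrt(Q**2 + h**2))
U(V, S) = 3 + 1/(-3 + S + V*(3 + sqrt(25 + V**2))) (U(V, S) = 3 + 1/(S + ((3 + sqrt(V**2 + 5**2))*V - 3)) = 3 + 1/(S + ((3 + sqrt(V**2 + 25))*V - 3)) = 3 + 1/(S + ((3 + sqrt(25 + V**2))*V - 3)) = 3 + 1/(S + (V*(3 + sqrt(25 + V**2)) - 3)) = 3 + 1/(S + (-3 + V*(3 + sqrt(25 + V**2)))) = 3 + 1/(-3 + S + V*(3 + sqrt(25 + V**2))))
U(-46, 18 + 102) - 1*27570 = (-8 + 3*(18 + 102) + 3*(-46)*(3 + sqrt(25 + (-46)**2)))/(-3 + (18 + 102) - 46*(3 + sqrt(25 + (-46)**2))) - 1*27570 = (-8 + 3*120 + 3*(-46)*(3 + sqrt(25 + 2116)))/(-3 + 120 - 46*(3 + sqrt(25 + 2116))) - 27570 = (-8 + 360 + 3*(-46)*(3 + sqrt(2141)))/(-3 + 120 - 46*(3 + sqrt(2141))) - 27570 = (-8 + 360 + (-414 - 138*sqrt(2141)))/(-3 + 120 + (-138 - 46*sqrt(2141))) - 27570 = (-62 - 138*sqrt(2141))/(-21 - 46*sqrt(2141)) - 27570 = -27570 + (-62 - 138*sqrt(2141))/(-21 - 46*sqrt(2141))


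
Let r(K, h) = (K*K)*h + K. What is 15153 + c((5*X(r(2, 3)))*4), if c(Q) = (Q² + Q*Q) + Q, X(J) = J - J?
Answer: 15153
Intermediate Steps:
r(K, h) = K + h*K² (r(K, h) = K²*h + K = h*K² + K = K + h*K²)
X(J) = 0
c(Q) = Q + 2*Q² (c(Q) = (Q² + Q²) + Q = 2*Q² + Q = Q + 2*Q²)
15153 + c((5*X(r(2, 3)))*4) = 15153 + ((5*0)*4)*(1 + 2*((5*0)*4)) = 15153 + (0*4)*(1 + 2*(0*4)) = 15153 + 0*(1 + 2*0) = 15153 + 0*(1 + 0) = 15153 + 0*1 = 15153 + 0 = 15153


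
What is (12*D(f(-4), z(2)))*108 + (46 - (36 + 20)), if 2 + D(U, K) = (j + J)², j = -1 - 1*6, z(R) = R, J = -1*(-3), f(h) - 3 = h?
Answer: 18134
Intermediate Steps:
f(h) = 3 + h
J = 3
j = -7 (j = -1 - 6 = -7)
D(U, K) = 14 (D(U, K) = -2 + (-7 + 3)² = -2 + (-4)² = -2 + 16 = 14)
(12*D(f(-4), z(2)))*108 + (46 - (36 + 20)) = (12*14)*108 + (46 - (36 + 20)) = 168*108 + (46 - 1*56) = 18144 + (46 - 56) = 18144 - 10 = 18134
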